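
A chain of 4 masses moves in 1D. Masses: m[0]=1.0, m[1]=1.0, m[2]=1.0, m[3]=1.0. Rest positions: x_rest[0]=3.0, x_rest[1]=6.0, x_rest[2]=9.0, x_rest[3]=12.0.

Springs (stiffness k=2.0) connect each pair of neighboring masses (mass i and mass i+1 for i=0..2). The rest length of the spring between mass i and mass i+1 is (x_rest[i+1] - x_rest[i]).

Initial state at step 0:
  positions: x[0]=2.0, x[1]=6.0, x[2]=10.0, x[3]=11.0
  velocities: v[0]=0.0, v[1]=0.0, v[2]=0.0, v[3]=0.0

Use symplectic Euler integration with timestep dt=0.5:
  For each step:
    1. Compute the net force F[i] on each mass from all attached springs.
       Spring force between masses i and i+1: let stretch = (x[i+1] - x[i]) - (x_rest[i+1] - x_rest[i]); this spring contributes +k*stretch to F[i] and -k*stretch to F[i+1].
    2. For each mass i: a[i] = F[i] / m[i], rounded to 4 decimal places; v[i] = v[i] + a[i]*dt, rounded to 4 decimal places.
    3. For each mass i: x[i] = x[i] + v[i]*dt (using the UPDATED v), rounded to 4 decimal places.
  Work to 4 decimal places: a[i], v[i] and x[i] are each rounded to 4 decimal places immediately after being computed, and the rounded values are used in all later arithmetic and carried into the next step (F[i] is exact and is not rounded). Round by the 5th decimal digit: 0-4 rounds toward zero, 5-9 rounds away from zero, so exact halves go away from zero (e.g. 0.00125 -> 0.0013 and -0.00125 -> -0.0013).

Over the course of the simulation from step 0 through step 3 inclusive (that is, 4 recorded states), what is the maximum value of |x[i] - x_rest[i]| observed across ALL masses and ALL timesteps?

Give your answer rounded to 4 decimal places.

Step 0: x=[2.0000 6.0000 10.0000 11.0000] v=[0.0000 0.0000 0.0000 0.0000]
Step 1: x=[2.5000 6.0000 8.5000 12.0000] v=[1.0000 0.0000 -3.0000 2.0000]
Step 2: x=[3.2500 5.5000 7.5000 12.7500] v=[1.5000 -1.0000 -2.0000 1.5000]
Step 3: x=[3.6250 4.8750 8.1250 12.3750] v=[0.7500 -1.2500 1.2500 -0.7500]
Max displacement = 1.5000

Answer: 1.5000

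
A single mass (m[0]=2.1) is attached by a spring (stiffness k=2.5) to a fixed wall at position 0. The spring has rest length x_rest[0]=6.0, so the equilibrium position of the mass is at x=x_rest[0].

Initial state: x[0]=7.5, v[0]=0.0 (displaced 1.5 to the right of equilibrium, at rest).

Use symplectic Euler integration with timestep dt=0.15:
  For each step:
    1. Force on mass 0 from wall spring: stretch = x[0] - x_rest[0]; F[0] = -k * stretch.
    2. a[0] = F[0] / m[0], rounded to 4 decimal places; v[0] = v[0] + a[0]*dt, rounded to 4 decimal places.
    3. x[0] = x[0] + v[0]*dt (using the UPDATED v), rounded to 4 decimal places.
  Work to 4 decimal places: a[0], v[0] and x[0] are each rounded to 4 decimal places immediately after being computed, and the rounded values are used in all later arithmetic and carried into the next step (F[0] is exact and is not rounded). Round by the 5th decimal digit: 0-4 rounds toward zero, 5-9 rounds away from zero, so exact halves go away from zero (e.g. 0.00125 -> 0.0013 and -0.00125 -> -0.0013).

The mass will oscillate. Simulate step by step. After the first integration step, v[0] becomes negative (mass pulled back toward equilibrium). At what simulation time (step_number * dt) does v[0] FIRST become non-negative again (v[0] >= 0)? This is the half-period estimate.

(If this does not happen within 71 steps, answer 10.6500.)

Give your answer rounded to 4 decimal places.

Answer: 3.0000

Derivation:
Step 0: x=[7.5000] v=[0.0000]
Step 1: x=[7.4598] v=[-0.2679]
Step 2: x=[7.3805] v=[-0.5286]
Step 3: x=[7.2642] v=[-0.7751]
Step 4: x=[7.1141] v=[-1.0009]
Step 5: x=[6.9341] v=[-1.1998]
Step 6: x=[6.7291] v=[-1.3666]
Step 7: x=[6.5046] v=[-1.4968]
Step 8: x=[6.2666] v=[-1.5869]
Step 9: x=[6.0214] v=[-1.6345]
Step 10: x=[5.7757] v=[-1.6383]
Step 11: x=[5.5360] v=[-1.5983]
Step 12: x=[5.3087] v=[-1.5154]
Step 13: x=[5.0999] v=[-1.3920]
Step 14: x=[4.9152] v=[-1.2313]
Step 15: x=[4.7596] v=[-1.0376]
Step 16: x=[4.6372] v=[-0.8161]
Step 17: x=[4.5513] v=[-0.5727]
Step 18: x=[4.5042] v=[-0.3140]
Step 19: x=[4.4972] v=[-0.0469]
Step 20: x=[4.5304] v=[0.2215]
First v>=0 after going negative at step 20, time=3.0000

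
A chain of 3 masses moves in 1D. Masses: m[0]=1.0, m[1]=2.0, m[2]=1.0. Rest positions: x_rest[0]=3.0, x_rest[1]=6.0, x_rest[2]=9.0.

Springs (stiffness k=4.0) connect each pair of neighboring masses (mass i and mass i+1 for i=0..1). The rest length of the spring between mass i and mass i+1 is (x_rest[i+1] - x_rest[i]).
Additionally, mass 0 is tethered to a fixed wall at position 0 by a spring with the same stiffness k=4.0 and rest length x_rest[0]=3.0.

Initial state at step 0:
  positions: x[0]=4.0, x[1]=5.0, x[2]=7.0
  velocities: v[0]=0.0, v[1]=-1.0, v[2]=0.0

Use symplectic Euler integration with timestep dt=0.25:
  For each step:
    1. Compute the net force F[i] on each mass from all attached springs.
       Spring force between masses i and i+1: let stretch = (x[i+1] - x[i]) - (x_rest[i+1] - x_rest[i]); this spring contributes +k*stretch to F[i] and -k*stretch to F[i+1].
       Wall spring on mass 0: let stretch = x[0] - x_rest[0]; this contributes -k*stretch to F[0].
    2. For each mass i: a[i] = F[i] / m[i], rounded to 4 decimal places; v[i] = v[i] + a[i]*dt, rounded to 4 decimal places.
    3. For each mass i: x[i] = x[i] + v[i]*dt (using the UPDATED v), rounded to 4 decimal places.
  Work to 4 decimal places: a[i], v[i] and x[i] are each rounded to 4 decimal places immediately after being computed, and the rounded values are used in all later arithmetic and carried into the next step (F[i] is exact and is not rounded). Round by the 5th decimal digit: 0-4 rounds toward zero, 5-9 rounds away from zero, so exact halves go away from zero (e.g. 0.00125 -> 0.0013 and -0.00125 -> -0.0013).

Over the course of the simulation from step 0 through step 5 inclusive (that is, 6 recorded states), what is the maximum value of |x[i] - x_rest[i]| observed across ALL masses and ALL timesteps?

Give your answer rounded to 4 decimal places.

Answer: 2.2363

Derivation:
Step 0: x=[4.0000 5.0000 7.0000] v=[0.0000 -1.0000 0.0000]
Step 1: x=[3.2500 4.8750 7.2500] v=[-3.0000 -0.5000 1.0000]
Step 2: x=[2.0938 4.8438 7.6563] v=[-4.6250 -0.1250 1.6250]
Step 3: x=[1.1016 4.8204 8.1094] v=[-3.9688 -0.0938 1.8125]
Step 4: x=[0.7637 4.7432 8.4903] v=[-1.3516 -0.3087 1.5235]
Step 5: x=[1.2298 4.6370 8.6844] v=[1.8642 -0.4249 0.7764]
Max displacement = 2.2363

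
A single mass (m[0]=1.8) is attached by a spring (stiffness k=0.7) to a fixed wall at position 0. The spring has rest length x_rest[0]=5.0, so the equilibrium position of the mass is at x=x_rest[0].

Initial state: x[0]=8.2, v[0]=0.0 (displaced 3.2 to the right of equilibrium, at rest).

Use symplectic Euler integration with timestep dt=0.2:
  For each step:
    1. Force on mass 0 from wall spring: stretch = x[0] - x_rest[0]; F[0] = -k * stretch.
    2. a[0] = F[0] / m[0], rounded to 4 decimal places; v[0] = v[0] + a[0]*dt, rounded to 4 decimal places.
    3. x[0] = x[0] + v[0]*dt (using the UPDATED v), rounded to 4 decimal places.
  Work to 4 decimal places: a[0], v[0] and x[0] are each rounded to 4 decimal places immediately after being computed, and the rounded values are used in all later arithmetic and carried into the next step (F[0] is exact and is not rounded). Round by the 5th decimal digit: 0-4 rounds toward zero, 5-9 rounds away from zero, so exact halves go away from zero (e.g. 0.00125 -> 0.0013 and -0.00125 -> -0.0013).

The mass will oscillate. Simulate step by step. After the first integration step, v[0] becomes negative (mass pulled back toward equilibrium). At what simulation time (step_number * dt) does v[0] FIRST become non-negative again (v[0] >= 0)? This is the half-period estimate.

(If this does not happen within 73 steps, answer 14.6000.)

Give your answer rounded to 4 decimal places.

Answer: 5.2000

Derivation:
Step 0: x=[8.2000] v=[0.0000]
Step 1: x=[8.1502] v=[-0.2489]
Step 2: x=[8.0514] v=[-0.4939]
Step 3: x=[7.9052] v=[-0.7312]
Step 4: x=[7.7138] v=[-0.9572]
Step 5: x=[7.4801] v=[-1.1683]
Step 6: x=[7.2079] v=[-1.3612]
Step 7: x=[6.9013] v=[-1.5329]
Step 8: x=[6.5651] v=[-1.6808]
Step 9: x=[6.2046] v=[-1.8025]
Step 10: x=[5.8254] v=[-1.8962]
Step 11: x=[5.4333] v=[-1.9604]
Step 12: x=[5.0345] v=[-1.9941]
Step 13: x=[4.6351] v=[-1.9968]
Step 14: x=[4.2414] v=[-1.9684]
Step 15: x=[3.8595] v=[-1.9094]
Step 16: x=[3.4954] v=[-1.8207]
Step 17: x=[3.1547] v=[-1.7037]
Step 18: x=[2.8427] v=[-1.5602]
Step 19: x=[2.5642] v=[-1.3924]
Step 20: x=[2.3236] v=[-1.2029]
Step 21: x=[2.1247] v=[-0.9947]
Step 22: x=[1.9705] v=[-0.7711]
Step 23: x=[1.8634] v=[-0.5355]
Step 24: x=[1.8051] v=[-0.2915]
Step 25: x=[1.7965] v=[-0.0430]
Step 26: x=[1.8377] v=[0.2062]
First v>=0 after going negative at step 26, time=5.2000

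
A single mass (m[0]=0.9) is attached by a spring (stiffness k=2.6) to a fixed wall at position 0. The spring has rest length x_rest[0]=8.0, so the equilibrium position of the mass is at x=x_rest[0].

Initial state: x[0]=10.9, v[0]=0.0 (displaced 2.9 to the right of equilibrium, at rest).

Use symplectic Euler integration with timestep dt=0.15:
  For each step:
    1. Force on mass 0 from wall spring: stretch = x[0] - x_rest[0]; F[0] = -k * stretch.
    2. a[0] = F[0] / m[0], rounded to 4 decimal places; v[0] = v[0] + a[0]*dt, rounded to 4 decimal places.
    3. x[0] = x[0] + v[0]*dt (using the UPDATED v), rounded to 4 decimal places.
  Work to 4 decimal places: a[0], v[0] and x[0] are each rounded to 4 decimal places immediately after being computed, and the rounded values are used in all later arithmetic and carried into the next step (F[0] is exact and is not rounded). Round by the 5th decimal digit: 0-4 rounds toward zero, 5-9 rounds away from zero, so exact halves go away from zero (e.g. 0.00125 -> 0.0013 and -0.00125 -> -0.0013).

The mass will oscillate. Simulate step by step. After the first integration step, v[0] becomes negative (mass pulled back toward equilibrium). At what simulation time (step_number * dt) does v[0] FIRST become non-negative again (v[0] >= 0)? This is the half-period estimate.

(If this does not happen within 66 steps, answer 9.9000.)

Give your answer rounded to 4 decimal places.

Step 0: x=[10.9000] v=[0.0000]
Step 1: x=[10.7115] v=[-1.2567]
Step 2: x=[10.3467] v=[-2.4317]
Step 3: x=[9.8294] v=[-3.4486]
Step 4: x=[9.1932] v=[-4.2413]
Step 5: x=[8.4794] v=[-4.7584]
Step 6: x=[7.7345] v=[-4.9661]
Step 7: x=[7.0068] v=[-4.8511]
Step 8: x=[6.3437] v=[-4.4207]
Step 9: x=[5.7883] v=[-3.7030]
Step 10: x=[5.3766] v=[-2.7446]
Step 11: x=[5.1354] v=[-1.6078]
Step 12: x=[5.0804] v=[-0.3665]
Step 13: x=[5.2152] v=[0.8987]
First v>=0 after going negative at step 13, time=1.9500

Answer: 1.9500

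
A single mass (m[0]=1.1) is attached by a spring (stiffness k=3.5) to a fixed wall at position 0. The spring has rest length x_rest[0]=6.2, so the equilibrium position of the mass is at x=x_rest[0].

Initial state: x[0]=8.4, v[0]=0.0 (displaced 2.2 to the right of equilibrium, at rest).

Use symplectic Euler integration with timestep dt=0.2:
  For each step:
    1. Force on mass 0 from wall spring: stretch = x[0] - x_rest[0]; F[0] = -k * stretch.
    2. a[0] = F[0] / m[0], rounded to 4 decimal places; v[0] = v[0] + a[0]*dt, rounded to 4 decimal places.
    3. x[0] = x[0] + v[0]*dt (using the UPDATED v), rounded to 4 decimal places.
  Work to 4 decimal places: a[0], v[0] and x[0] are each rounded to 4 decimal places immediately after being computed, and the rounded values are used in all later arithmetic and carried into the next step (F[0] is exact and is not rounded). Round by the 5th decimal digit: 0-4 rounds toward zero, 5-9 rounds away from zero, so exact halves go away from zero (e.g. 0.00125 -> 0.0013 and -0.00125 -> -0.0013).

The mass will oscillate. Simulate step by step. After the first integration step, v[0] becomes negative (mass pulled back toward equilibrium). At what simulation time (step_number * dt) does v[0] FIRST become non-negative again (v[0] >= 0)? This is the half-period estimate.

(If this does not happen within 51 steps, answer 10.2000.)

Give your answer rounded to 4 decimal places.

Step 0: x=[8.4000] v=[0.0000]
Step 1: x=[8.1200] v=[-1.4000]
Step 2: x=[7.5956] v=[-2.6218]
Step 3: x=[6.8936] v=[-3.5099]
Step 4: x=[6.1033] v=[-3.9513]
Step 5: x=[5.3253] v=[-3.8898]
Step 6: x=[4.6587] v=[-3.3332]
Step 7: x=[4.1882] v=[-2.3524]
Step 8: x=[3.9738] v=[-1.0722]
Step 9: x=[4.0427] v=[0.3445]
First v>=0 after going negative at step 9, time=1.8000

Answer: 1.8000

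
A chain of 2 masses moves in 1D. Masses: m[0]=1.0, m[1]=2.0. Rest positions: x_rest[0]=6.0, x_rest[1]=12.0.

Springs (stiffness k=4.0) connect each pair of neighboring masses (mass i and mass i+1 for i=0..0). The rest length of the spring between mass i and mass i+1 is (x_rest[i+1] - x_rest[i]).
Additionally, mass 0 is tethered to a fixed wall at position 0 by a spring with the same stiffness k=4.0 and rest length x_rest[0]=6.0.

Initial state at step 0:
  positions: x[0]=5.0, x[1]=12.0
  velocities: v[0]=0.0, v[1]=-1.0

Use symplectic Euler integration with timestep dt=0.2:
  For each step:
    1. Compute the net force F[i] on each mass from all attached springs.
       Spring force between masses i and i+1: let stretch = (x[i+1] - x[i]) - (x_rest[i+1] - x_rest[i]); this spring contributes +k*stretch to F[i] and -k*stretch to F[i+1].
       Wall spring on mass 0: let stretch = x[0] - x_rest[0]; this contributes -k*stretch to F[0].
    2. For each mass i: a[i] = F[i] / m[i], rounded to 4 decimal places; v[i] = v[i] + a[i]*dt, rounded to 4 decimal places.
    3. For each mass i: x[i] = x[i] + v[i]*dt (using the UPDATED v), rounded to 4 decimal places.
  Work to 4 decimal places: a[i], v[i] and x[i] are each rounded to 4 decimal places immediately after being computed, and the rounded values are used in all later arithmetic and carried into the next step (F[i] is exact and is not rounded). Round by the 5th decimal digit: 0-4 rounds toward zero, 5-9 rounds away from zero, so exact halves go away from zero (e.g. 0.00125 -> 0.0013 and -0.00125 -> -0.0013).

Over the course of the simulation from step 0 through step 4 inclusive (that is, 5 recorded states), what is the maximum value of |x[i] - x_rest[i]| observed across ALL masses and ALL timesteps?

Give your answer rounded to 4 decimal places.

Answer: 1.0598

Derivation:
Step 0: x=[5.0000 12.0000] v=[0.0000 -1.0000]
Step 1: x=[5.3200 11.7200] v=[1.6000 -1.4000]
Step 2: x=[5.8128 11.4080] v=[2.4640 -1.5600]
Step 3: x=[6.2708 11.1284] v=[2.2899 -1.3981]
Step 4: x=[6.5027 10.9402] v=[1.1593 -0.9411]
Max displacement = 1.0598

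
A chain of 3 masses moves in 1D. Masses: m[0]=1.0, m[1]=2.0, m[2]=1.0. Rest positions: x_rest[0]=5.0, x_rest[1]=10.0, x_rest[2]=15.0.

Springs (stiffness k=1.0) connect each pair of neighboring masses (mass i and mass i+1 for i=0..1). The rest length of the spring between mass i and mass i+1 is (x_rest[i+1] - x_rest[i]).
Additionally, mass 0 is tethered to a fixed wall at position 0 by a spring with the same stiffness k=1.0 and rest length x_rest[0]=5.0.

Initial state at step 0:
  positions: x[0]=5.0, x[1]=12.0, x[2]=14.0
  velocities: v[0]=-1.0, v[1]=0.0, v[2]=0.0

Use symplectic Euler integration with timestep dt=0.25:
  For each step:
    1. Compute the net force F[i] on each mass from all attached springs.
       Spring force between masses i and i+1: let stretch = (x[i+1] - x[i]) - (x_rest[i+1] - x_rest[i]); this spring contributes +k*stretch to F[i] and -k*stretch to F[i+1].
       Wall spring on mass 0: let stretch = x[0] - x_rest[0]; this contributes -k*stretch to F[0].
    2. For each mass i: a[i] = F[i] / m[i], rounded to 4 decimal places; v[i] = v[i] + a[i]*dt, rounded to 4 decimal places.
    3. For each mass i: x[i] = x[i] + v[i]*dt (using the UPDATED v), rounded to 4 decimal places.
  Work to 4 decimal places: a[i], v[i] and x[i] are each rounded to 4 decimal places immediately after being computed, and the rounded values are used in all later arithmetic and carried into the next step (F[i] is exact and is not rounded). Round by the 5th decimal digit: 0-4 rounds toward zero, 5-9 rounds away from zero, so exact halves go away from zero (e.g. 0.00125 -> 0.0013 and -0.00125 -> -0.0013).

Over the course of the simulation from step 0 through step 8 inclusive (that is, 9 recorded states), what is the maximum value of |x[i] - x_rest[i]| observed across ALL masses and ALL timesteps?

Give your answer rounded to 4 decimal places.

Answer: 2.1850

Derivation:
Step 0: x=[5.0000 12.0000 14.0000] v=[-1.0000 0.0000 0.0000]
Step 1: x=[4.8750 11.8438 14.1875] v=[-0.5000 -0.6250 0.7500]
Step 2: x=[4.8809 11.5430 14.5410] v=[0.0235 -1.2032 1.4141]
Step 3: x=[4.9981 11.1277 15.0197] v=[0.4688 -1.6612 1.9146]
Step 4: x=[5.1860 10.6425 15.5676] v=[0.7517 -1.9409 2.1916]
Step 5: x=[5.3908 10.1407 16.1202] v=[0.8193 -2.0073 2.2103]
Step 6: x=[5.5556 9.6773 16.6116] v=[0.6591 -1.8536 1.9654]
Step 7: x=[5.6308 9.3018 16.9821] v=[0.3006 -1.5020 1.4818]
Step 8: x=[5.5835 9.0516 17.1850] v=[-0.1894 -1.0008 0.8117]
Max displacement = 2.1850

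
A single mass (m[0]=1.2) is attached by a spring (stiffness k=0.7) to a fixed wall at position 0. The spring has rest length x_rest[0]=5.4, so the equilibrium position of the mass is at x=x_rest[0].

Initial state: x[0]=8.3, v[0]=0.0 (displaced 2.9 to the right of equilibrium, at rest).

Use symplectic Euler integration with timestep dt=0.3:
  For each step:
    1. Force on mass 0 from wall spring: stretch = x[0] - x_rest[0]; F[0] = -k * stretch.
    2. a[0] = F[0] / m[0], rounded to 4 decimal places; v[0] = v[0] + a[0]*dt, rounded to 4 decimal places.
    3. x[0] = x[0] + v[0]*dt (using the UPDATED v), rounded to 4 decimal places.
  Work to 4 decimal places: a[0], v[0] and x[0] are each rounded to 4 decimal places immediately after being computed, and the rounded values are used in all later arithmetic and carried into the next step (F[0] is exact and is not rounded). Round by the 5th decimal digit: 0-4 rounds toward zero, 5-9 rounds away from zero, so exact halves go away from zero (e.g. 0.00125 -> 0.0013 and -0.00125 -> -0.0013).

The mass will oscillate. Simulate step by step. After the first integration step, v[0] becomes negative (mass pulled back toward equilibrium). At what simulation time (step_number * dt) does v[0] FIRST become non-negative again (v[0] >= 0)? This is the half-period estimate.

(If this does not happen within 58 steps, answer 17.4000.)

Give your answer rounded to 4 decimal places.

Step 0: x=[8.3000] v=[0.0000]
Step 1: x=[8.1478] v=[-0.5075]
Step 2: x=[7.8513] v=[-0.9884]
Step 3: x=[7.4261] v=[-1.4174]
Step 4: x=[6.8945] v=[-1.7720]
Step 5: x=[6.2845] v=[-2.0335]
Step 6: x=[5.6280] v=[-2.1883]
Step 7: x=[4.9595] v=[-2.2282]
Step 8: x=[4.3142] v=[-2.1511]
Step 9: x=[3.7259] v=[-1.9611]
Step 10: x=[3.2255] v=[-1.6681]
Step 11: x=[2.8392] v=[-1.2876]
Step 12: x=[2.5874] v=[-0.8395]
Step 13: x=[2.4832] v=[-0.3473]
Step 14: x=[2.5322] v=[0.1632]
First v>=0 after going negative at step 14, time=4.2000

Answer: 4.2000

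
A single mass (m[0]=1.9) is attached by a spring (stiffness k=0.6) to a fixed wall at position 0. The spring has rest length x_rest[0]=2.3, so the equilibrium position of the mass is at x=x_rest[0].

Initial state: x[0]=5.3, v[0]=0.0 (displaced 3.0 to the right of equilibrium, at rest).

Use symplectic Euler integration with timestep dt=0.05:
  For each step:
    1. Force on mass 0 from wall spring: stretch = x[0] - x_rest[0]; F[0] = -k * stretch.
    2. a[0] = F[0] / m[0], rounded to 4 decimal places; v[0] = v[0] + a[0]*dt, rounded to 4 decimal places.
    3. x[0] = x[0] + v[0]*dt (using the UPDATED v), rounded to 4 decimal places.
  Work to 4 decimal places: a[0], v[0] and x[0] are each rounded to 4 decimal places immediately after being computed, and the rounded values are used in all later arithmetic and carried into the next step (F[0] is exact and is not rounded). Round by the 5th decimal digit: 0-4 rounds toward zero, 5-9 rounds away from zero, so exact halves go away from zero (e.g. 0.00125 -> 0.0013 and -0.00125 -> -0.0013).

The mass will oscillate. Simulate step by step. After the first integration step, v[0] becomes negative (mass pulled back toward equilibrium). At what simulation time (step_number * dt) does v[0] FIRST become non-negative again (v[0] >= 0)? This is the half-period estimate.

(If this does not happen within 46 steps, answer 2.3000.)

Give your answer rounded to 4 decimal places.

Step 0: x=[5.3000] v=[0.0000]
Step 1: x=[5.2976] v=[-0.0474]
Step 2: x=[5.2929] v=[-0.0947]
Step 3: x=[5.2858] v=[-0.1420]
Step 4: x=[5.2763] v=[-0.1891]
Step 5: x=[5.2645] v=[-0.2361]
Step 6: x=[5.2504] v=[-0.2829]
Step 7: x=[5.2339] v=[-0.3295]
Step 8: x=[5.2151] v=[-0.3758]
Step 9: x=[5.1940] v=[-0.4218]
Step 10: x=[5.1706] v=[-0.4675]
Step 11: x=[5.1450] v=[-0.5128]
Step 12: x=[5.1171] v=[-0.5577]
Step 13: x=[5.0870] v=[-0.6022]
Step 14: x=[5.0547] v=[-0.6462]
Step 15: x=[5.0202] v=[-0.6897]
Step 16: x=[4.9836] v=[-0.7327]
Step 17: x=[4.9448] v=[-0.7751]
Step 18: x=[4.9040] v=[-0.8169]
Step 19: x=[4.8611] v=[-0.8580]
Step 20: x=[4.8162] v=[-0.8984]
Step 21: x=[4.7693] v=[-0.9381]
Step 22: x=[4.7204] v=[-0.9771]
Step 23: x=[4.6696] v=[-1.0153]
Step 24: x=[4.6170] v=[-1.0527]
Step 25: x=[4.5625] v=[-1.0893]
Step 26: x=[4.5063] v=[-1.1250]
Step 27: x=[4.4483] v=[-1.1598]
Step 28: x=[4.3886] v=[-1.1937]
Step 29: x=[4.3273] v=[-1.2267]
Step 30: x=[4.2644] v=[-1.2587]
Step 31: x=[4.1999] v=[-1.2897]
Step 32: x=[4.1339] v=[-1.3197]
Step 33: x=[4.0665] v=[-1.3487]
Step 34: x=[3.9977] v=[-1.3766]
Step 35: x=[3.9275] v=[-1.4034]
Step 36: x=[3.8560] v=[-1.4291]
Step 37: x=[3.7833] v=[-1.4537]
Step 38: x=[3.7094] v=[-1.4771]
Step 39: x=[3.6344] v=[-1.4994]
Step 40: x=[3.5584] v=[-1.5205]
Step 41: x=[3.4814] v=[-1.5404]
Step 42: x=[3.4034] v=[-1.5591]
Step 43: x=[3.3246] v=[-1.5765]
Step 44: x=[3.2450] v=[-1.5927]
Step 45: x=[3.1646] v=[-1.6076]
Step 46: x=[3.0835] v=[-1.6213]
v[0] did not become non-negative within 46 steps; using fallback time=2.3000

Answer: 2.3000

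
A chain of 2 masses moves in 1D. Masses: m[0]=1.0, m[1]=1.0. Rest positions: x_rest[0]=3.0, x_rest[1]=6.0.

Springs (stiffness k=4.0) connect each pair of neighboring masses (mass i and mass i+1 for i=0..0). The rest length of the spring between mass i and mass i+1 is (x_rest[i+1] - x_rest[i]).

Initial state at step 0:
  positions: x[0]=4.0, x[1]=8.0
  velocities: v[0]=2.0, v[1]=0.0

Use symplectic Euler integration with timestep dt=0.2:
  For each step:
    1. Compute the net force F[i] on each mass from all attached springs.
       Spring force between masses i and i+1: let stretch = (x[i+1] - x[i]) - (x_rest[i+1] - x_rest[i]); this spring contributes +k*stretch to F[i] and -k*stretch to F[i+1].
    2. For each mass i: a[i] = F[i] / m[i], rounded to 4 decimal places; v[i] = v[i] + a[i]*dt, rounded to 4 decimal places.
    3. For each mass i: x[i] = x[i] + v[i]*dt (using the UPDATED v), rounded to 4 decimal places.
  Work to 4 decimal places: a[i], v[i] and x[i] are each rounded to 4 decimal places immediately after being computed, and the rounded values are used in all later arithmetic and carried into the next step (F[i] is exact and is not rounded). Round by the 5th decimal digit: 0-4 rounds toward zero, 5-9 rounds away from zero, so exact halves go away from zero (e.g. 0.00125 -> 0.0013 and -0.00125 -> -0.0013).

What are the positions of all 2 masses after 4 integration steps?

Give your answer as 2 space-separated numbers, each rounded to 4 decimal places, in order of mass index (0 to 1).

Step 0: x=[4.0000 8.0000] v=[2.0000 0.0000]
Step 1: x=[4.5600 7.8400] v=[2.8000 -0.8000]
Step 2: x=[5.1648 7.6352] v=[3.0240 -1.0240]
Step 3: x=[5.6849 7.5151] v=[2.6003 -0.6003]
Step 4: x=[6.0178 7.5822] v=[1.6645 0.3355]

Answer: 6.0178 7.5822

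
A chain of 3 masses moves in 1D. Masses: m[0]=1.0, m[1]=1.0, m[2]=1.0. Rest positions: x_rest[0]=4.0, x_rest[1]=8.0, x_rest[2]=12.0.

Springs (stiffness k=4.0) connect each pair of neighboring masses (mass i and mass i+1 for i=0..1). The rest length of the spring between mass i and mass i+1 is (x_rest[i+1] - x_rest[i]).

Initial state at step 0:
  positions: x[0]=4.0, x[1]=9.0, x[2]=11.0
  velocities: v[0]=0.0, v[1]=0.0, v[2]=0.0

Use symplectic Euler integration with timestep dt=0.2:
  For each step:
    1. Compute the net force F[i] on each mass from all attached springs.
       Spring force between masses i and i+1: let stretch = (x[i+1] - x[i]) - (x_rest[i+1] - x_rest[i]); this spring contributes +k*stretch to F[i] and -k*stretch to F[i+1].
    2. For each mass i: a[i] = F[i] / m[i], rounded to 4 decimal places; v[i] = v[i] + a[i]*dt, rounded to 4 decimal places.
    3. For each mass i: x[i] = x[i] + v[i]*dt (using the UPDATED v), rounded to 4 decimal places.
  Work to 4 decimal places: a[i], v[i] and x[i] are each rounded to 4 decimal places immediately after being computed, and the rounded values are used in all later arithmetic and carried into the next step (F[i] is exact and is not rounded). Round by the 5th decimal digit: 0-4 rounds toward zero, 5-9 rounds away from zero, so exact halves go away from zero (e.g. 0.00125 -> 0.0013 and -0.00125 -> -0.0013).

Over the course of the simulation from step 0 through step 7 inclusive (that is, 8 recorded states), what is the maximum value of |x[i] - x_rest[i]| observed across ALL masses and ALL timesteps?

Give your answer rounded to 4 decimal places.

Answer: 1.0651

Derivation:
Step 0: x=[4.0000 9.0000 11.0000] v=[0.0000 0.0000 0.0000]
Step 1: x=[4.1600 8.5200 11.3200] v=[0.8000 -2.4000 1.6000]
Step 2: x=[4.3776 7.7904 11.8320] v=[1.0880 -3.6480 2.5600]
Step 3: x=[4.5012 7.1614 12.3373] v=[0.6182 -3.1450 2.5267]
Step 4: x=[4.4105 6.9349 12.6545] v=[-0.4536 -1.1324 1.5860]
Step 5: x=[4.0837 7.2197 12.6966] v=[-1.6341 1.4238 0.2103]
Step 6: x=[3.6186 7.8790 12.5024] v=[-2.3253 3.2965 -0.9712]
Step 7: x=[3.1952 8.5964 12.2084] v=[-2.1170 3.5869 -1.4699]
Max displacement = 1.0651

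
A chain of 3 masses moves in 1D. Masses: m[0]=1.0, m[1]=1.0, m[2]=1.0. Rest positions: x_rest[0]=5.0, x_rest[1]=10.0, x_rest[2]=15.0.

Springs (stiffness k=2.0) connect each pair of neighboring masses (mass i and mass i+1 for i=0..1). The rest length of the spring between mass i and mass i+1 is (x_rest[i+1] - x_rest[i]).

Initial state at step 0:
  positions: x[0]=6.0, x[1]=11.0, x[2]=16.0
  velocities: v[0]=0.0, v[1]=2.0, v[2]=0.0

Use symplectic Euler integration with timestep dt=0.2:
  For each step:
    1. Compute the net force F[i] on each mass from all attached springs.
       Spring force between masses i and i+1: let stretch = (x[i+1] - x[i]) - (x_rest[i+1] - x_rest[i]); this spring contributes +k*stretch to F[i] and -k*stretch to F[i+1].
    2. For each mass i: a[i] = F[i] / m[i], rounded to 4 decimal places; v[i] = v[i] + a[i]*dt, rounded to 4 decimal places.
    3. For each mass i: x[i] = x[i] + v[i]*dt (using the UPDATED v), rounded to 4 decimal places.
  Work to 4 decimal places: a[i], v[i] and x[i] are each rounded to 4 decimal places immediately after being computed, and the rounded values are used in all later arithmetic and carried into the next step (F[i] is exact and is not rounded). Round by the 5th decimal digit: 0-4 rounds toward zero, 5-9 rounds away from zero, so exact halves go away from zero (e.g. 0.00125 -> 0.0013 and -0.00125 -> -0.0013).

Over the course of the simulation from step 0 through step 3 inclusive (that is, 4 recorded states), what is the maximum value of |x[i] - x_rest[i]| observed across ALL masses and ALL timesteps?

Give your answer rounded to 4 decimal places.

Answer: 1.9594

Derivation:
Step 0: x=[6.0000 11.0000 16.0000] v=[0.0000 2.0000 0.0000]
Step 1: x=[6.0000 11.4000 16.0000] v=[0.0000 2.0000 0.0000]
Step 2: x=[6.0320 11.7360 16.0320] v=[0.1600 1.6800 0.1600]
Step 3: x=[6.1203 11.9594 16.1203] v=[0.4416 1.1168 0.4416]
Max displacement = 1.9594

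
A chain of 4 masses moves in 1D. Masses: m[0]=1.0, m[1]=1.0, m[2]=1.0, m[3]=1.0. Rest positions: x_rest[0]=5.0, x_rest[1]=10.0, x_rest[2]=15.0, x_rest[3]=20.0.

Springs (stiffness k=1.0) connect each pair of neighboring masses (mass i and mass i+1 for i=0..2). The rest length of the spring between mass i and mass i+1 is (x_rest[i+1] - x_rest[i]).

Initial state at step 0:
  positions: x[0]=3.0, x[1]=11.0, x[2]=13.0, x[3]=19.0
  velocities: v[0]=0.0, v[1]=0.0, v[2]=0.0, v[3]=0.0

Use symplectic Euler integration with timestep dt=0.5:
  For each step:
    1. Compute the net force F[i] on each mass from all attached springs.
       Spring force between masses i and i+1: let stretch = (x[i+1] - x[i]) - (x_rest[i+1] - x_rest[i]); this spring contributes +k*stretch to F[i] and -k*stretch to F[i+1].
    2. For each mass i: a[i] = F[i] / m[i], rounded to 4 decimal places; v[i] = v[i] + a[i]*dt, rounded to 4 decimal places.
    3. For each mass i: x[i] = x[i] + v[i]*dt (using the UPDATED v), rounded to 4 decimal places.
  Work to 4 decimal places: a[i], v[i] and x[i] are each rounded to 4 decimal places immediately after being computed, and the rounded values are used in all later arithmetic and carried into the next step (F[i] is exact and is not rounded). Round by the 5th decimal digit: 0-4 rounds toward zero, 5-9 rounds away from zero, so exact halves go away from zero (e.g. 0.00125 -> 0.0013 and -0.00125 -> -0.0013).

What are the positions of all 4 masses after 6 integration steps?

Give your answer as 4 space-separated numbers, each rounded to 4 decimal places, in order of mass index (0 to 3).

Step 0: x=[3.0000 11.0000 13.0000 19.0000] v=[0.0000 0.0000 0.0000 0.0000]
Step 1: x=[3.7500 9.5000 14.0000 18.7500] v=[1.5000 -3.0000 2.0000 -0.5000]
Step 2: x=[4.6875 7.6875 15.0625 18.5625] v=[1.8750 -3.6250 2.1250 -0.3750]
Step 3: x=[5.1250 6.9688 15.1563 18.7500] v=[0.8750 -1.4375 0.1875 0.3750]
Step 4: x=[4.7735 7.8360 14.1016 19.2891] v=[-0.7031 1.7344 -2.1094 1.0782]
Step 5: x=[3.9376 9.5040 12.7774 19.7814] v=[-1.6719 3.3360 -2.6485 0.9845]
Step 6: x=[3.2433 10.5988 12.3858 19.7727] v=[-1.3887 2.1895 -0.7832 -0.0175]

Answer: 3.2433 10.5988 12.3858 19.7727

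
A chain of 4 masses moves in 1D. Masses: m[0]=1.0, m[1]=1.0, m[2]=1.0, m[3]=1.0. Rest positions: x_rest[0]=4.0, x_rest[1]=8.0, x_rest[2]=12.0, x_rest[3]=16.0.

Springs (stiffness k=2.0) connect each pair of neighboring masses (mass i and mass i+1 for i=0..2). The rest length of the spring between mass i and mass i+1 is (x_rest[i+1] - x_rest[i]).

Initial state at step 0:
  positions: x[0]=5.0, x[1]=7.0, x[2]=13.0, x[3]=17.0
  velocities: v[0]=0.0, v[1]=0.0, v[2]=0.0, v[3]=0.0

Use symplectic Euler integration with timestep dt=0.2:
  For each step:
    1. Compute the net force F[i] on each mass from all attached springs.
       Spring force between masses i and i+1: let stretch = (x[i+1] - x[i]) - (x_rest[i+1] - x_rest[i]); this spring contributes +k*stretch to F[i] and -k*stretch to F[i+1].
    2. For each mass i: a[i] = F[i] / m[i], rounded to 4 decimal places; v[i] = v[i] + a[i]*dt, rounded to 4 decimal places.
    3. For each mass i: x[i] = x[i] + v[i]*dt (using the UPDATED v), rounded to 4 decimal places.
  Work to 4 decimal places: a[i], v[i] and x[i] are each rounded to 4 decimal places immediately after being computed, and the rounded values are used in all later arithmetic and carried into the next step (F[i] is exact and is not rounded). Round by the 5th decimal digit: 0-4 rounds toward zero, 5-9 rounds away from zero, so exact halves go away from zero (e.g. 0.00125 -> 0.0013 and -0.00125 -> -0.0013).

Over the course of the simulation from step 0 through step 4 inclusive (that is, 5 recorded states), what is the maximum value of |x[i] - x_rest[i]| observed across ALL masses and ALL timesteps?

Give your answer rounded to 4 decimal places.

Answer: 1.1792

Derivation:
Step 0: x=[5.0000 7.0000 13.0000 17.0000] v=[0.0000 0.0000 0.0000 0.0000]
Step 1: x=[4.8400 7.3200 12.8400 17.0000] v=[-0.8000 1.6000 -0.8000 0.0000]
Step 2: x=[4.5584 7.8832 12.5712 16.9872] v=[-1.4080 2.8160 -1.3440 -0.0640]
Step 3: x=[4.2228 8.5555 12.2806 16.9411] v=[-1.6781 3.3613 -1.4528 -0.2304]
Step 4: x=[3.9138 9.1792 12.0649 16.8422] v=[-1.5450 3.1183 -1.0786 -0.4946]
Max displacement = 1.1792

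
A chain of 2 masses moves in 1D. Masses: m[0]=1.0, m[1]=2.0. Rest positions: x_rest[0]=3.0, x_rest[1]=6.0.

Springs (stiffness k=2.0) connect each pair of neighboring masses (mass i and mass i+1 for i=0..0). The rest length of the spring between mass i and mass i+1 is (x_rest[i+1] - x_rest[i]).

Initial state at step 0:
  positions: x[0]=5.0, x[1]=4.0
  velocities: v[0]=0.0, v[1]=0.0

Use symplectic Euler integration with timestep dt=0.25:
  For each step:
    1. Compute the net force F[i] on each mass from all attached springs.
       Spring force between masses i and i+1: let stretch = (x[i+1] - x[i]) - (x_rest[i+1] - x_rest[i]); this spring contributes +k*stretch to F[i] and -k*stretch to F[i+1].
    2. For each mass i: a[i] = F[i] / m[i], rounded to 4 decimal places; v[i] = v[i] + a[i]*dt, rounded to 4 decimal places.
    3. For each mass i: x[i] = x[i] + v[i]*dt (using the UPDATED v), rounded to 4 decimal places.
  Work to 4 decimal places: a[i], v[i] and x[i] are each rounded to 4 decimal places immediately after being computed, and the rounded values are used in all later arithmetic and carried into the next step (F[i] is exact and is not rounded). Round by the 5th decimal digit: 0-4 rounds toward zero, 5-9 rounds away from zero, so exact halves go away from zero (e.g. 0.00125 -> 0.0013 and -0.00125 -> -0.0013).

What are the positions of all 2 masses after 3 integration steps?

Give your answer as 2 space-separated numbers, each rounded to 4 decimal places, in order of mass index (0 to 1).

Step 0: x=[5.0000 4.0000] v=[0.0000 0.0000]
Step 1: x=[4.5000 4.2500] v=[-2.0000 1.0000]
Step 2: x=[3.5938 4.7031] v=[-3.6250 1.8125]
Step 3: x=[2.4512 5.2744] v=[-4.5704 2.2852]

Answer: 2.4512 5.2744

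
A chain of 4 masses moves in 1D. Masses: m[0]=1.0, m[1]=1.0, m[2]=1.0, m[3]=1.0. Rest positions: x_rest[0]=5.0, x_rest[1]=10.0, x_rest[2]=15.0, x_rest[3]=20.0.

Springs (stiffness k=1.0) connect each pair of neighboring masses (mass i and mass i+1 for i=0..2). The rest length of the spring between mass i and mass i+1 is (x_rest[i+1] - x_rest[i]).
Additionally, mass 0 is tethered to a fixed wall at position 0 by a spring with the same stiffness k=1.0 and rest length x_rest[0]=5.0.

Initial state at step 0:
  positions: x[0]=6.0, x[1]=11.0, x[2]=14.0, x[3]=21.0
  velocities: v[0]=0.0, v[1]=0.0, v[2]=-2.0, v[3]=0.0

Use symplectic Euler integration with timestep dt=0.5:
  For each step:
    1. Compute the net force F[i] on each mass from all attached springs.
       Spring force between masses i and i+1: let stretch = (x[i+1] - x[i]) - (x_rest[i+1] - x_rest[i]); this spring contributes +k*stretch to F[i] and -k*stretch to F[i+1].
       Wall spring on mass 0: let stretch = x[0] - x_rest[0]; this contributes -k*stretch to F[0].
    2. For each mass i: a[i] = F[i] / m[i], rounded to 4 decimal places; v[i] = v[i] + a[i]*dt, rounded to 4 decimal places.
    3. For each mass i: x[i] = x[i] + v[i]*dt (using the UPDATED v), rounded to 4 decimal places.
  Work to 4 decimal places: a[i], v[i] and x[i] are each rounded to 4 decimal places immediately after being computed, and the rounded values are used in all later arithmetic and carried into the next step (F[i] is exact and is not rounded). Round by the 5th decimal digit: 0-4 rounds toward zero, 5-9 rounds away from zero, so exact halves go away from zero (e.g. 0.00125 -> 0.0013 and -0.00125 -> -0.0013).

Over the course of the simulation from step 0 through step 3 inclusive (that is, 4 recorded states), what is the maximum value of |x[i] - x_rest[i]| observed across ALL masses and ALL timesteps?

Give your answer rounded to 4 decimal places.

Step 0: x=[6.0000 11.0000 14.0000 21.0000] v=[0.0000 0.0000 -2.0000 0.0000]
Step 1: x=[5.7500 10.5000 14.0000 20.5000] v=[-0.5000 -1.0000 0.0000 -1.0000]
Step 2: x=[5.2500 9.6875 14.7500 19.6250] v=[-1.0000 -1.6250 1.5000 -1.7500]
Step 3: x=[4.5469 9.0313 15.4532 18.7813] v=[-1.4063 -1.3125 1.4063 -1.6875]
Max displacement = 1.2187

Answer: 1.2187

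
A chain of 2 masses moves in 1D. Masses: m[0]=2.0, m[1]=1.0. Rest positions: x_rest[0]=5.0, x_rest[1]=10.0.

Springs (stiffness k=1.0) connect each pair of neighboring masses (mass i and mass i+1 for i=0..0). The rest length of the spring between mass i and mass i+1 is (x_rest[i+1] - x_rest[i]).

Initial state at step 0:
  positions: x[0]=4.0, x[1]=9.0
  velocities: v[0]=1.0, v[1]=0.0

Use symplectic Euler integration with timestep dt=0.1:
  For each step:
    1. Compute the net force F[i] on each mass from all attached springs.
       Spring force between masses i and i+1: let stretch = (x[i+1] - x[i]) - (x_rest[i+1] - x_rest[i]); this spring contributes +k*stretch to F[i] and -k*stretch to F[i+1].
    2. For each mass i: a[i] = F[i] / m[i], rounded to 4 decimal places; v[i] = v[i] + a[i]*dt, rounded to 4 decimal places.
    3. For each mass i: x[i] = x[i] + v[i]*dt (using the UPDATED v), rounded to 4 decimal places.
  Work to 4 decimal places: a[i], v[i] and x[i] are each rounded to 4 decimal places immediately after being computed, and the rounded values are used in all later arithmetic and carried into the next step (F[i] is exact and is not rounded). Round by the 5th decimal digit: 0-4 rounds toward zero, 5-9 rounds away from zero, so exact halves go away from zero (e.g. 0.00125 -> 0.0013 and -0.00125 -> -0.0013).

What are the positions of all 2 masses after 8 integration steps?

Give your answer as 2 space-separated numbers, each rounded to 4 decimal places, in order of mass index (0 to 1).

Answer: 4.7598 9.0804

Derivation:
Step 0: x=[4.0000 9.0000] v=[1.0000 0.0000]
Step 1: x=[4.1000 9.0000] v=[1.0000 0.0000]
Step 2: x=[4.1995 9.0010] v=[0.9950 0.0100]
Step 3: x=[4.2980 9.0040] v=[0.9851 0.0299]
Step 4: x=[4.3950 9.0099] v=[0.9704 0.0593]
Step 5: x=[4.4901 9.0197] v=[0.9511 0.0978]
Step 6: x=[4.5829 9.0342] v=[0.9276 0.1448]
Step 7: x=[4.6729 9.0542] v=[0.9002 0.1997]
Step 8: x=[4.7598 9.0804] v=[0.8693 0.2616]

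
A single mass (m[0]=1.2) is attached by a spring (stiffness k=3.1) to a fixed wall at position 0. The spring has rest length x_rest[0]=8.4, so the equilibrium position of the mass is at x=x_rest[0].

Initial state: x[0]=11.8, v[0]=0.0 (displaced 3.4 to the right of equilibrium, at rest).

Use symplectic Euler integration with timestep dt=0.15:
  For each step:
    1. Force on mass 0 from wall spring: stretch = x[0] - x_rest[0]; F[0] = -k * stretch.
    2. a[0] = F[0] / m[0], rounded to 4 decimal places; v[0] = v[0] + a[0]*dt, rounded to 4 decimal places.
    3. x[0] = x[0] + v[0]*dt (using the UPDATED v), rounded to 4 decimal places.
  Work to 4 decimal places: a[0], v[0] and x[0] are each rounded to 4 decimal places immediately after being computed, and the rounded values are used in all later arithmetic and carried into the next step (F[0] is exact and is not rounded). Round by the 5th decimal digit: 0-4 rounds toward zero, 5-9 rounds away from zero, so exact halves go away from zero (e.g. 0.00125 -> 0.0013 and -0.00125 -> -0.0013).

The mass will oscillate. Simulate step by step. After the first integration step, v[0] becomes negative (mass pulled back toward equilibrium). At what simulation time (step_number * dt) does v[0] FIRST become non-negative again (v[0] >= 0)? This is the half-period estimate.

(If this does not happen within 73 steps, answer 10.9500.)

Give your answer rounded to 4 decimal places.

Step 0: x=[11.8000] v=[0.0000]
Step 1: x=[11.6024] v=[-1.3175]
Step 2: x=[11.2186] v=[-2.5584]
Step 3: x=[10.6710] v=[-3.6506]
Step 4: x=[9.9914] v=[-4.5306]
Step 5: x=[9.2193] v=[-5.1473]
Step 6: x=[8.3996] v=[-5.4648]
Step 7: x=[7.5799] v=[-5.4647]
Step 8: x=[6.8079] v=[-5.1469]
Step 9: x=[6.1284] v=[-4.5300]
Step 10: x=[5.5809] v=[-3.6498]
Step 11: x=[5.1973] v=[-2.5574]
Step 12: x=[4.9998] v=[-1.3164]
Step 13: x=[5.0000] v=[0.0012]
First v>=0 after going negative at step 13, time=1.9500

Answer: 1.9500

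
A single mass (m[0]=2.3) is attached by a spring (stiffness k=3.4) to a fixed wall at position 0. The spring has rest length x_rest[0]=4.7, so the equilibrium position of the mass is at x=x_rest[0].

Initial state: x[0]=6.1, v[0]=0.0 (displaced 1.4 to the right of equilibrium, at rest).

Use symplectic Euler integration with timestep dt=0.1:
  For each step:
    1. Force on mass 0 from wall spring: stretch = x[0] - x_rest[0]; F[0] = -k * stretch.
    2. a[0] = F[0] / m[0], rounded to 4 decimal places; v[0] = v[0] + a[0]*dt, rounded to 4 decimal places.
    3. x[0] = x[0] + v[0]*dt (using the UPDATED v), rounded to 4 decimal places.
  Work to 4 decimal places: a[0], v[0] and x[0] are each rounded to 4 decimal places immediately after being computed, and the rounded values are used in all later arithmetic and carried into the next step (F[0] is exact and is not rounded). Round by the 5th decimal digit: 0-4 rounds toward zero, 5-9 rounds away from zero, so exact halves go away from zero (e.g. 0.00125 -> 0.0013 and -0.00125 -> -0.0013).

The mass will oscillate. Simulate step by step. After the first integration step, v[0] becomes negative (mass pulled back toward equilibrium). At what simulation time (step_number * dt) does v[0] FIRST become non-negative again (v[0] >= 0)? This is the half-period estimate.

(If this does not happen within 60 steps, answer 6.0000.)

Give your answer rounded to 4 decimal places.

Answer: 2.6000

Derivation:
Step 0: x=[6.1000] v=[0.0000]
Step 1: x=[6.0793] v=[-0.2070]
Step 2: x=[6.0382] v=[-0.4109]
Step 3: x=[5.9773] v=[-0.6087]
Step 4: x=[5.8976] v=[-0.7975]
Step 5: x=[5.8002] v=[-0.9745]
Step 6: x=[5.6865] v=[-1.1371]
Step 7: x=[5.5582] v=[-1.2829]
Step 8: x=[5.4172] v=[-1.4098]
Step 9: x=[5.2656] v=[-1.5158]
Step 10: x=[5.1057] v=[-1.5994]
Step 11: x=[4.9398] v=[-1.6594]
Step 12: x=[4.7703] v=[-1.6949]
Step 13: x=[4.5998] v=[-1.7053]
Step 14: x=[4.4308] v=[-1.6905]
Step 15: x=[4.2657] v=[-1.6507]
Step 16: x=[4.1071] v=[-1.5865]
Step 17: x=[3.9572] v=[-1.4989]
Step 18: x=[3.8183] v=[-1.3891]
Step 19: x=[3.6924] v=[-1.2588]
Step 20: x=[3.5814] v=[-1.1099]
Step 21: x=[3.4870] v=[-0.9445]
Step 22: x=[3.4105] v=[-0.7652]
Step 23: x=[3.3530] v=[-0.5746]
Step 24: x=[3.3155] v=[-0.3755]
Step 25: x=[3.2984] v=[-0.1708]
Step 26: x=[3.3020] v=[0.0364]
First v>=0 after going negative at step 26, time=2.6000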